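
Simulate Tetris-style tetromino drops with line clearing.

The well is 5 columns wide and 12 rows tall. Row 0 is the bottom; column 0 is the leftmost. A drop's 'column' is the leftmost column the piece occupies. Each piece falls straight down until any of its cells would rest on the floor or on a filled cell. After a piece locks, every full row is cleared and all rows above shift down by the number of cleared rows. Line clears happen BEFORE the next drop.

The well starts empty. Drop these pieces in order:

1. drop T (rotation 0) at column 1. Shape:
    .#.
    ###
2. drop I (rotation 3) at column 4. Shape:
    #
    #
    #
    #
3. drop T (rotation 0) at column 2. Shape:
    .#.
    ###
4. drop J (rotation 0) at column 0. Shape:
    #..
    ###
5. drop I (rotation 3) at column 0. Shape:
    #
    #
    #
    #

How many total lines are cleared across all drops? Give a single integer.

Drop 1: T rot0 at col 1 lands with bottom-row=0; cleared 0 line(s) (total 0); column heights now [0 1 2 1 0], max=2
Drop 2: I rot3 at col 4 lands with bottom-row=0; cleared 0 line(s) (total 0); column heights now [0 1 2 1 4], max=4
Drop 3: T rot0 at col 2 lands with bottom-row=4; cleared 0 line(s) (total 0); column heights now [0 1 5 6 5], max=6
Drop 4: J rot0 at col 0 lands with bottom-row=5; cleared 0 line(s) (total 0); column heights now [7 6 6 6 5], max=7
Drop 5: I rot3 at col 0 lands with bottom-row=7; cleared 0 line(s) (total 0); column heights now [11 6 6 6 5], max=11

Answer: 0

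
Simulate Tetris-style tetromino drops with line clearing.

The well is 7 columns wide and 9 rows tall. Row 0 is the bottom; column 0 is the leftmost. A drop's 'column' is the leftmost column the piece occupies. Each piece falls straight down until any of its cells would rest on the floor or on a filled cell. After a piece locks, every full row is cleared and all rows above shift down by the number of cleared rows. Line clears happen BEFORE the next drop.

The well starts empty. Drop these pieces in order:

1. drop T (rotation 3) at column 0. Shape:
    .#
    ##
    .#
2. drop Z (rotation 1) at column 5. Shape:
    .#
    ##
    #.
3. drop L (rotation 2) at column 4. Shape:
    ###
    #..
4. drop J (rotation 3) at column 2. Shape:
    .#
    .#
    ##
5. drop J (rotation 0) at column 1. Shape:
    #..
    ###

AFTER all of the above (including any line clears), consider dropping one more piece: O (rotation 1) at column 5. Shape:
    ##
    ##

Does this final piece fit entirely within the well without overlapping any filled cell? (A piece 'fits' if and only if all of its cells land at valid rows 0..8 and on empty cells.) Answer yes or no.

Answer: yes

Derivation:
Drop 1: T rot3 at col 0 lands with bottom-row=0; cleared 0 line(s) (total 0); column heights now [2 3 0 0 0 0 0], max=3
Drop 2: Z rot1 at col 5 lands with bottom-row=0; cleared 0 line(s) (total 0); column heights now [2 3 0 0 0 2 3], max=3
Drop 3: L rot2 at col 4 lands with bottom-row=2; cleared 0 line(s) (total 0); column heights now [2 3 0 0 4 4 4], max=4
Drop 4: J rot3 at col 2 lands with bottom-row=0; cleared 0 line(s) (total 0); column heights now [2 3 1 3 4 4 4], max=4
Drop 5: J rot0 at col 1 lands with bottom-row=3; cleared 0 line(s) (total 0); column heights now [2 5 4 4 4 4 4], max=5
Test piece O rot1 at col 5 (width 2): heights before test = [2 5 4 4 4 4 4]; fits = True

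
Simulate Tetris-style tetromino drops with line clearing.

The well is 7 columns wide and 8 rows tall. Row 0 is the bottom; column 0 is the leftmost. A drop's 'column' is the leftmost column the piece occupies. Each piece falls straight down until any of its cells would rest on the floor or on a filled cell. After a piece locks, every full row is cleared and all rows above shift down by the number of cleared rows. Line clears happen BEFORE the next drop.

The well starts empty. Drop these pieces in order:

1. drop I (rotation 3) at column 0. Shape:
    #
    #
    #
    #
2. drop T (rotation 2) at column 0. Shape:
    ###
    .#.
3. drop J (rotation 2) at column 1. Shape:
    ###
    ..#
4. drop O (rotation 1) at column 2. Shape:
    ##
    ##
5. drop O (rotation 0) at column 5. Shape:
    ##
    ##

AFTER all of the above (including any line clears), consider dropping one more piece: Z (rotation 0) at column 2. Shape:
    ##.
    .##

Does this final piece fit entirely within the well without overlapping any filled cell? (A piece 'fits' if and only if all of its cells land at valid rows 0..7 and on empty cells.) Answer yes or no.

Drop 1: I rot3 at col 0 lands with bottom-row=0; cleared 0 line(s) (total 0); column heights now [4 0 0 0 0 0 0], max=4
Drop 2: T rot2 at col 0 lands with bottom-row=3; cleared 0 line(s) (total 0); column heights now [5 5 5 0 0 0 0], max=5
Drop 3: J rot2 at col 1 lands with bottom-row=4; cleared 0 line(s) (total 0); column heights now [5 6 6 6 0 0 0], max=6
Drop 4: O rot1 at col 2 lands with bottom-row=6; cleared 0 line(s) (total 0); column heights now [5 6 8 8 0 0 0], max=8
Drop 5: O rot0 at col 5 lands with bottom-row=0; cleared 0 line(s) (total 0); column heights now [5 6 8 8 0 2 2], max=8
Test piece Z rot0 at col 2 (width 3): heights before test = [5 6 8 8 0 2 2]; fits = False

Answer: no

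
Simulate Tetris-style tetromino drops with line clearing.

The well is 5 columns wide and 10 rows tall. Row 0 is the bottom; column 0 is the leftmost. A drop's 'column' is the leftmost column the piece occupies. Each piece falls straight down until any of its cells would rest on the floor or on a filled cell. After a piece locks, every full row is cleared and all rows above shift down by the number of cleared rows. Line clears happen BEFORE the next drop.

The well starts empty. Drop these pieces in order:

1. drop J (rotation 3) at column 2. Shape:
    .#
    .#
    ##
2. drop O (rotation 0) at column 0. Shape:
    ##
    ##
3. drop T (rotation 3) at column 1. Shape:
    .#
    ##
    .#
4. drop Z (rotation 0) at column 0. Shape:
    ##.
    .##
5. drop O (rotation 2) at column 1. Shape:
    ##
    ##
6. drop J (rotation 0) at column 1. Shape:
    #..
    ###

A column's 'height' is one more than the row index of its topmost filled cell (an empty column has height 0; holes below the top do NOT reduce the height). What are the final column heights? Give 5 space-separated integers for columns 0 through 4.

Drop 1: J rot3 at col 2 lands with bottom-row=0; cleared 0 line(s) (total 0); column heights now [0 0 1 3 0], max=3
Drop 2: O rot0 at col 0 lands with bottom-row=0; cleared 0 line(s) (total 0); column heights now [2 2 1 3 0], max=3
Drop 3: T rot3 at col 1 lands with bottom-row=1; cleared 0 line(s) (total 0); column heights now [2 3 4 3 0], max=4
Drop 4: Z rot0 at col 0 lands with bottom-row=4; cleared 0 line(s) (total 0); column heights now [6 6 5 3 0], max=6
Drop 5: O rot2 at col 1 lands with bottom-row=6; cleared 0 line(s) (total 0); column heights now [6 8 8 3 0], max=8
Drop 6: J rot0 at col 1 lands with bottom-row=8; cleared 0 line(s) (total 0); column heights now [6 10 9 9 0], max=10

Answer: 6 10 9 9 0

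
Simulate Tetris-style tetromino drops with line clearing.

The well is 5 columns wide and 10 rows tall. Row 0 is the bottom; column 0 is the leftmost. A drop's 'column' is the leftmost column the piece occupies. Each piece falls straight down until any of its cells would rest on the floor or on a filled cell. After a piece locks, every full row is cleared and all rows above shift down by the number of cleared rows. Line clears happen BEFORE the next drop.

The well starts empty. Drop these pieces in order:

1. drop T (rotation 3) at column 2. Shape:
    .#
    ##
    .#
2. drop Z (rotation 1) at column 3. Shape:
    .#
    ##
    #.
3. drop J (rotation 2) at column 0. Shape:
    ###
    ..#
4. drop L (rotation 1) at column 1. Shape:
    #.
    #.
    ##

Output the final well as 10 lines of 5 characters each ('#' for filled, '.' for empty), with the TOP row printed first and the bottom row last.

Answer: .....
.....
.....
.#...
.#..#
.####
####.
..##.
..##.
...#.

Derivation:
Drop 1: T rot3 at col 2 lands with bottom-row=0; cleared 0 line(s) (total 0); column heights now [0 0 2 3 0], max=3
Drop 2: Z rot1 at col 3 lands with bottom-row=3; cleared 0 line(s) (total 0); column heights now [0 0 2 5 6], max=6
Drop 3: J rot2 at col 0 lands with bottom-row=2; cleared 0 line(s) (total 0); column heights now [4 4 4 5 6], max=6
Drop 4: L rot1 at col 1 lands with bottom-row=4; cleared 0 line(s) (total 0); column heights now [4 7 5 5 6], max=7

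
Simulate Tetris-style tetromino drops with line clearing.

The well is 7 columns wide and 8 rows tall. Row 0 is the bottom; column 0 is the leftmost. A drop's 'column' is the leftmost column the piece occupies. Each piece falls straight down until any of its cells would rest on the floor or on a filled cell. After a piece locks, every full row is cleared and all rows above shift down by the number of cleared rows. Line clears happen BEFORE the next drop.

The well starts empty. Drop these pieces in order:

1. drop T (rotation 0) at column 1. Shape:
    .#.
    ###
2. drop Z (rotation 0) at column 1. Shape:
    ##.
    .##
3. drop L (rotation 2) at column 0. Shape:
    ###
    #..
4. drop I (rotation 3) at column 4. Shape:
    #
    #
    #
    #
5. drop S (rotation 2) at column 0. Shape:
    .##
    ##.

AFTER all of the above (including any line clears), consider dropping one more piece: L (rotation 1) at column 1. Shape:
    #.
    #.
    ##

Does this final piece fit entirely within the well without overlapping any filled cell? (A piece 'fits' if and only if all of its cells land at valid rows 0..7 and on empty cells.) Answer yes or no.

Drop 1: T rot0 at col 1 lands with bottom-row=0; cleared 0 line(s) (total 0); column heights now [0 1 2 1 0 0 0], max=2
Drop 2: Z rot0 at col 1 lands with bottom-row=2; cleared 0 line(s) (total 0); column heights now [0 4 4 3 0 0 0], max=4
Drop 3: L rot2 at col 0 lands with bottom-row=3; cleared 0 line(s) (total 0); column heights now [5 5 5 3 0 0 0], max=5
Drop 4: I rot3 at col 4 lands with bottom-row=0; cleared 0 line(s) (total 0); column heights now [5 5 5 3 4 0 0], max=5
Drop 5: S rot2 at col 0 lands with bottom-row=5; cleared 0 line(s) (total 0); column heights now [6 7 7 3 4 0 0], max=7
Test piece L rot1 at col 1 (width 2): heights before test = [6 7 7 3 4 0 0]; fits = False

Answer: no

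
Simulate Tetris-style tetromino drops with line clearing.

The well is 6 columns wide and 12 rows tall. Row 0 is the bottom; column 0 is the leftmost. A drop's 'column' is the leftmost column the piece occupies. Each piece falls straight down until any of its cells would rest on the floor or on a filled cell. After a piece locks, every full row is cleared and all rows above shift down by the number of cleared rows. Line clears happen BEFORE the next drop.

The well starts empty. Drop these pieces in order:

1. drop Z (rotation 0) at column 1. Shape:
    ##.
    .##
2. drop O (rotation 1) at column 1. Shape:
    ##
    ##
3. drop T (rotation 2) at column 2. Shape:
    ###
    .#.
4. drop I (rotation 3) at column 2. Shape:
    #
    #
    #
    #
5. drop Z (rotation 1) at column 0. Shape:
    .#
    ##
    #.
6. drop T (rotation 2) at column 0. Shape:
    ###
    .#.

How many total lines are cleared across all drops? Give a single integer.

Drop 1: Z rot0 at col 1 lands with bottom-row=0; cleared 0 line(s) (total 0); column heights now [0 2 2 1 0 0], max=2
Drop 2: O rot1 at col 1 lands with bottom-row=2; cleared 0 line(s) (total 0); column heights now [0 4 4 1 0 0], max=4
Drop 3: T rot2 at col 2 lands with bottom-row=3; cleared 0 line(s) (total 0); column heights now [0 4 5 5 5 0], max=5
Drop 4: I rot3 at col 2 lands with bottom-row=5; cleared 0 line(s) (total 0); column heights now [0 4 9 5 5 0], max=9
Drop 5: Z rot1 at col 0 lands with bottom-row=3; cleared 0 line(s) (total 0); column heights now [5 6 9 5 5 0], max=9
Drop 6: T rot2 at col 0 lands with bottom-row=8; cleared 0 line(s) (total 0); column heights now [10 10 10 5 5 0], max=10

Answer: 0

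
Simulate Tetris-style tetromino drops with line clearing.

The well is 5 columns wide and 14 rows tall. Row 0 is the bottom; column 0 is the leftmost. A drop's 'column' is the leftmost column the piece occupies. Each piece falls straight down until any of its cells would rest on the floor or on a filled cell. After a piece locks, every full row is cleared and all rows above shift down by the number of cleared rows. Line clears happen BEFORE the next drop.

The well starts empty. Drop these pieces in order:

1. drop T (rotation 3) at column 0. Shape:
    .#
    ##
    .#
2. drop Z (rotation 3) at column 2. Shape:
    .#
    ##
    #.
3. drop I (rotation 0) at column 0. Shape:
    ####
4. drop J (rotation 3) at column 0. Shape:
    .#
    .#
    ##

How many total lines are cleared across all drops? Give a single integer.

Answer: 0

Derivation:
Drop 1: T rot3 at col 0 lands with bottom-row=0; cleared 0 line(s) (total 0); column heights now [2 3 0 0 0], max=3
Drop 2: Z rot3 at col 2 lands with bottom-row=0; cleared 0 line(s) (total 0); column heights now [2 3 2 3 0], max=3
Drop 3: I rot0 at col 0 lands with bottom-row=3; cleared 0 line(s) (total 0); column heights now [4 4 4 4 0], max=4
Drop 4: J rot3 at col 0 lands with bottom-row=4; cleared 0 line(s) (total 0); column heights now [5 7 4 4 0], max=7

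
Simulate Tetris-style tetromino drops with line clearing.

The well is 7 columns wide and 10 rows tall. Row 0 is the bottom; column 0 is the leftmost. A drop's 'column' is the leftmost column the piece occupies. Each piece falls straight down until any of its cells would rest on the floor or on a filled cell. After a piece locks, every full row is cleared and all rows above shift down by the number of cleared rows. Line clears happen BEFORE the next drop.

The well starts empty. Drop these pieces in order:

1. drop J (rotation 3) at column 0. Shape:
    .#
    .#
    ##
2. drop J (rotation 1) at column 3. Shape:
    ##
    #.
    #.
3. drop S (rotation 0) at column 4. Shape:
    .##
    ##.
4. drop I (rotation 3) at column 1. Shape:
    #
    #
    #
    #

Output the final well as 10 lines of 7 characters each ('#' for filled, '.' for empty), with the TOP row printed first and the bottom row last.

Drop 1: J rot3 at col 0 lands with bottom-row=0; cleared 0 line(s) (total 0); column heights now [1 3 0 0 0 0 0], max=3
Drop 2: J rot1 at col 3 lands with bottom-row=0; cleared 0 line(s) (total 0); column heights now [1 3 0 3 3 0 0], max=3
Drop 3: S rot0 at col 4 lands with bottom-row=3; cleared 0 line(s) (total 0); column heights now [1 3 0 3 4 5 5], max=5
Drop 4: I rot3 at col 1 lands with bottom-row=3; cleared 0 line(s) (total 0); column heights now [1 7 0 3 4 5 5], max=7

Answer: .......
.......
.......
.#.....
.#.....
.#...##
.#..##.
.#.##..
.#.#...
##.#...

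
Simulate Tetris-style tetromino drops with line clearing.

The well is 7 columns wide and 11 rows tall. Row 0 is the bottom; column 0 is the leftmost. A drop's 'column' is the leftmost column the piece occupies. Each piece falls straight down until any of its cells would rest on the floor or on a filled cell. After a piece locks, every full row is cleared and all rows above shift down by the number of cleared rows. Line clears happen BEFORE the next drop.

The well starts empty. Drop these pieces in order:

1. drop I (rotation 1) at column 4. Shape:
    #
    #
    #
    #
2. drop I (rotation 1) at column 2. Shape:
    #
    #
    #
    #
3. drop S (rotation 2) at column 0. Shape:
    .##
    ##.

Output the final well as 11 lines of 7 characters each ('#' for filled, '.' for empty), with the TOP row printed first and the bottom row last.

Answer: .......
.......
.......
.......
.......
.......
.##....
###.#..
..#.#..
..#.#..
..#.#..

Derivation:
Drop 1: I rot1 at col 4 lands with bottom-row=0; cleared 0 line(s) (total 0); column heights now [0 0 0 0 4 0 0], max=4
Drop 2: I rot1 at col 2 lands with bottom-row=0; cleared 0 line(s) (total 0); column heights now [0 0 4 0 4 0 0], max=4
Drop 3: S rot2 at col 0 lands with bottom-row=3; cleared 0 line(s) (total 0); column heights now [4 5 5 0 4 0 0], max=5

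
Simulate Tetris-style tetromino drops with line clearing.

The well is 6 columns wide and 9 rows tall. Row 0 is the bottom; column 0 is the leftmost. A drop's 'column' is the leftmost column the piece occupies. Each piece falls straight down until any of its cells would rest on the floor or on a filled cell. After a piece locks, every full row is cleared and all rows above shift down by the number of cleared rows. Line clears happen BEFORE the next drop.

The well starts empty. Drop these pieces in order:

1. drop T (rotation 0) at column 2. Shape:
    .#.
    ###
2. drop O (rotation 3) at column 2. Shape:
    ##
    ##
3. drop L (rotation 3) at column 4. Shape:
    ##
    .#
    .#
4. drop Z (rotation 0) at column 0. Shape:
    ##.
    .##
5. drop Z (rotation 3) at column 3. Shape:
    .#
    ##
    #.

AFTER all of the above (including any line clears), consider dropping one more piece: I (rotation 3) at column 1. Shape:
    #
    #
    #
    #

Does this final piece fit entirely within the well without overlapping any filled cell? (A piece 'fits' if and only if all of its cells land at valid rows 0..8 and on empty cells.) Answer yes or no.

Answer: no

Derivation:
Drop 1: T rot0 at col 2 lands with bottom-row=0; cleared 0 line(s) (total 0); column heights now [0 0 1 2 1 0], max=2
Drop 2: O rot3 at col 2 lands with bottom-row=2; cleared 0 line(s) (total 0); column heights now [0 0 4 4 1 0], max=4
Drop 3: L rot3 at col 4 lands with bottom-row=0; cleared 0 line(s) (total 0); column heights now [0 0 4 4 3 3], max=4
Drop 4: Z rot0 at col 0 lands with bottom-row=4; cleared 0 line(s) (total 0); column heights now [6 6 5 4 3 3], max=6
Drop 5: Z rot3 at col 3 lands with bottom-row=4; cleared 0 line(s) (total 0); column heights now [6 6 5 6 7 3], max=7
Test piece I rot3 at col 1 (width 1): heights before test = [6 6 5 6 7 3]; fits = False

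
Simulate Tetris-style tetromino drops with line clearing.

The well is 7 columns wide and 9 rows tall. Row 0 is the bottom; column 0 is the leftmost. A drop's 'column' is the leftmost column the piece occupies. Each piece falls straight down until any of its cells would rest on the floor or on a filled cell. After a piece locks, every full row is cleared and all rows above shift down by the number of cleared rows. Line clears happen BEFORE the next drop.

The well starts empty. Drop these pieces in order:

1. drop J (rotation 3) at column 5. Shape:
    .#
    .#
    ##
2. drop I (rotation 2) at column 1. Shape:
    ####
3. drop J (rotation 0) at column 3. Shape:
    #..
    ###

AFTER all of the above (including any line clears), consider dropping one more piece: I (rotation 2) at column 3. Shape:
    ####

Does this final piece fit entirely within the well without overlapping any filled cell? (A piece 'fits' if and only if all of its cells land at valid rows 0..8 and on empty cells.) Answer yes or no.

Drop 1: J rot3 at col 5 lands with bottom-row=0; cleared 0 line(s) (total 0); column heights now [0 0 0 0 0 1 3], max=3
Drop 2: I rot2 at col 1 lands with bottom-row=0; cleared 0 line(s) (total 0); column heights now [0 1 1 1 1 1 3], max=3
Drop 3: J rot0 at col 3 lands with bottom-row=1; cleared 0 line(s) (total 0); column heights now [0 1 1 3 2 2 3], max=3
Test piece I rot2 at col 3 (width 4): heights before test = [0 1 1 3 2 2 3]; fits = True

Answer: yes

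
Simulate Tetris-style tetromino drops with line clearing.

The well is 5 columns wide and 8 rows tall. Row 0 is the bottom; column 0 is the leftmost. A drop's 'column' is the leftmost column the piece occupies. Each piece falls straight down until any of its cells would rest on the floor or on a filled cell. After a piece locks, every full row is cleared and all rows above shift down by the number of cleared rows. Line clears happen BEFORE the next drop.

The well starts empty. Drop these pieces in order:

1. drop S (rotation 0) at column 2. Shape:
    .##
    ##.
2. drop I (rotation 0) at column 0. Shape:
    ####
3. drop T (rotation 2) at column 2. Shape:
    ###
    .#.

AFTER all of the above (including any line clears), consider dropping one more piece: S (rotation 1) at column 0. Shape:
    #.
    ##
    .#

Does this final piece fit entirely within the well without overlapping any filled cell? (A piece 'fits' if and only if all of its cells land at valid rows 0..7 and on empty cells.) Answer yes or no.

Drop 1: S rot0 at col 2 lands with bottom-row=0; cleared 0 line(s) (total 0); column heights now [0 0 1 2 2], max=2
Drop 2: I rot0 at col 0 lands with bottom-row=2; cleared 0 line(s) (total 0); column heights now [3 3 3 3 2], max=3
Drop 3: T rot2 at col 2 lands with bottom-row=3; cleared 0 line(s) (total 0); column heights now [3 3 5 5 5], max=5
Test piece S rot1 at col 0 (width 2): heights before test = [3 3 5 5 5]; fits = True

Answer: yes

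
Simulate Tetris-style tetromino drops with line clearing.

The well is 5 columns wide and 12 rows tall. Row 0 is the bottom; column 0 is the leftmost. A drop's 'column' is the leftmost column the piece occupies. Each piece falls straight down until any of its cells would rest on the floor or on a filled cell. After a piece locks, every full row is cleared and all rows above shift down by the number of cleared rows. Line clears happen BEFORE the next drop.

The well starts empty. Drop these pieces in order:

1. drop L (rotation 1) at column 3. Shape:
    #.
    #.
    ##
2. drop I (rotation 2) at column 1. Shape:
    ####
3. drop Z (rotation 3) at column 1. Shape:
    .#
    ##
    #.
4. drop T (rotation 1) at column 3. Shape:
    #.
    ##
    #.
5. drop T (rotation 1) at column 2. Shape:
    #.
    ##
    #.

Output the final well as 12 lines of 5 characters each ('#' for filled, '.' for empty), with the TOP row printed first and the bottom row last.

Answer: .....
.....
..#..
..##.
..#..
..##.
.####
.#.#.
.####
...#.
...#.
...##

Derivation:
Drop 1: L rot1 at col 3 lands with bottom-row=0; cleared 0 line(s) (total 0); column heights now [0 0 0 3 1], max=3
Drop 2: I rot2 at col 1 lands with bottom-row=3; cleared 0 line(s) (total 0); column heights now [0 4 4 4 4], max=4
Drop 3: Z rot3 at col 1 lands with bottom-row=4; cleared 0 line(s) (total 0); column heights now [0 6 7 4 4], max=7
Drop 4: T rot1 at col 3 lands with bottom-row=4; cleared 0 line(s) (total 0); column heights now [0 6 7 7 6], max=7
Drop 5: T rot1 at col 2 lands with bottom-row=7; cleared 0 line(s) (total 0); column heights now [0 6 10 9 6], max=10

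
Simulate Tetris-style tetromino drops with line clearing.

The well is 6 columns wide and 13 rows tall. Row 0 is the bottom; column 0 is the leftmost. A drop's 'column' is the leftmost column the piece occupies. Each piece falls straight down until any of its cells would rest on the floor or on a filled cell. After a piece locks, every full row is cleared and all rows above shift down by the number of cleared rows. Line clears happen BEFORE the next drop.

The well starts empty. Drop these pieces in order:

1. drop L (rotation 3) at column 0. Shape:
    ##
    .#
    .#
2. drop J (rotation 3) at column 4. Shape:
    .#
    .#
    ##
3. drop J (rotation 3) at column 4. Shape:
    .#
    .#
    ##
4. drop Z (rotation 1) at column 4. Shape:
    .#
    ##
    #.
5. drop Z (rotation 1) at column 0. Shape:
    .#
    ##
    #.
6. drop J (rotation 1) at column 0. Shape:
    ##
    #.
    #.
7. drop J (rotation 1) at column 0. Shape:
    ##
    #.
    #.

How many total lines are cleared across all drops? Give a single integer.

Drop 1: L rot3 at col 0 lands with bottom-row=0; cleared 0 line(s) (total 0); column heights now [3 3 0 0 0 0], max=3
Drop 2: J rot3 at col 4 lands with bottom-row=0; cleared 0 line(s) (total 0); column heights now [3 3 0 0 1 3], max=3
Drop 3: J rot3 at col 4 lands with bottom-row=3; cleared 0 line(s) (total 0); column heights now [3 3 0 0 4 6], max=6
Drop 4: Z rot1 at col 4 lands with bottom-row=5; cleared 0 line(s) (total 0); column heights now [3 3 0 0 7 8], max=8
Drop 5: Z rot1 at col 0 lands with bottom-row=3; cleared 0 line(s) (total 0); column heights now [5 6 0 0 7 8], max=8
Drop 6: J rot1 at col 0 lands with bottom-row=5; cleared 0 line(s) (total 0); column heights now [8 8 0 0 7 8], max=8
Drop 7: J rot1 at col 0 lands with bottom-row=8; cleared 0 line(s) (total 0); column heights now [11 11 0 0 7 8], max=11

Answer: 0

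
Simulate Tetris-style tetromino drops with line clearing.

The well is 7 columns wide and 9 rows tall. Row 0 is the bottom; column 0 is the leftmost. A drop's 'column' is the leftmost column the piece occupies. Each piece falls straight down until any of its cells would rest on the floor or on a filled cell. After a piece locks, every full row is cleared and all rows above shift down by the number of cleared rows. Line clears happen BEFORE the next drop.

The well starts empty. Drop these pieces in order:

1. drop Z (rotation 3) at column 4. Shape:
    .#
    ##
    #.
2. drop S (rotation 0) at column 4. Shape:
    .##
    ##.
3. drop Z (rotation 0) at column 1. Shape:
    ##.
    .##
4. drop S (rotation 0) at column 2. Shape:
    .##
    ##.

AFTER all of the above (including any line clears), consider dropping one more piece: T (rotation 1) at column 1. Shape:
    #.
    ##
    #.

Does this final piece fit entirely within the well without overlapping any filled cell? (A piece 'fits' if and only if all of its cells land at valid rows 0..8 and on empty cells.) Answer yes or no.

Drop 1: Z rot3 at col 4 lands with bottom-row=0; cleared 0 line(s) (total 0); column heights now [0 0 0 0 2 3 0], max=3
Drop 2: S rot0 at col 4 lands with bottom-row=3; cleared 0 line(s) (total 0); column heights now [0 0 0 0 4 5 5], max=5
Drop 3: Z rot0 at col 1 lands with bottom-row=0; cleared 0 line(s) (total 0); column heights now [0 2 2 1 4 5 5], max=5
Drop 4: S rot0 at col 2 lands with bottom-row=3; cleared 0 line(s) (total 0); column heights now [0 2 4 5 5 5 5], max=5
Test piece T rot1 at col 1 (width 2): heights before test = [0 2 4 5 5 5 5]; fits = True

Answer: yes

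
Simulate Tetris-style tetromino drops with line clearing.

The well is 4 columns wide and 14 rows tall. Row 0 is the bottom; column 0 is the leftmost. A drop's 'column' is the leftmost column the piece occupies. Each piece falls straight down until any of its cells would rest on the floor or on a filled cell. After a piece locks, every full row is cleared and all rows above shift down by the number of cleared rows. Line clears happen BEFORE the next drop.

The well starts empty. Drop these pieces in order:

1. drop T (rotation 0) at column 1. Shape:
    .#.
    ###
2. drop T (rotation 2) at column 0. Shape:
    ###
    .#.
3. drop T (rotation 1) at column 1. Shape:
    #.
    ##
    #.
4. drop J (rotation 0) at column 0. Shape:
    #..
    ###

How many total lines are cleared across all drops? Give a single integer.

Drop 1: T rot0 at col 1 lands with bottom-row=0; cleared 0 line(s) (total 0); column heights now [0 1 2 1], max=2
Drop 2: T rot2 at col 0 lands with bottom-row=1; cleared 0 line(s) (total 0); column heights now [3 3 3 1], max=3
Drop 3: T rot1 at col 1 lands with bottom-row=3; cleared 0 line(s) (total 0); column heights now [3 6 5 1], max=6
Drop 4: J rot0 at col 0 lands with bottom-row=6; cleared 0 line(s) (total 0); column heights now [8 7 7 1], max=8

Answer: 0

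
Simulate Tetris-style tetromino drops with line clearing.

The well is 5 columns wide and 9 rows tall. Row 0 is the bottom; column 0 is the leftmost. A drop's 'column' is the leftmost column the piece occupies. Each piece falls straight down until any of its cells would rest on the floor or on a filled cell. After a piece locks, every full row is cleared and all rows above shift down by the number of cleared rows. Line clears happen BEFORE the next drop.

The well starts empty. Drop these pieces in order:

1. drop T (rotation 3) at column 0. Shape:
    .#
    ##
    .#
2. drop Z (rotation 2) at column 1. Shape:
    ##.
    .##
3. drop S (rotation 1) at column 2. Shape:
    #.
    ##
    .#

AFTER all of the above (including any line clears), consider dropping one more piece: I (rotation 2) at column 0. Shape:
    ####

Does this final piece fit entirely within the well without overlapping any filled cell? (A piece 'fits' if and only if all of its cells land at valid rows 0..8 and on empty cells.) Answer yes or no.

Answer: yes

Derivation:
Drop 1: T rot3 at col 0 lands with bottom-row=0; cleared 0 line(s) (total 0); column heights now [2 3 0 0 0], max=3
Drop 2: Z rot2 at col 1 lands with bottom-row=2; cleared 0 line(s) (total 0); column heights now [2 4 4 3 0], max=4
Drop 3: S rot1 at col 2 lands with bottom-row=3; cleared 0 line(s) (total 0); column heights now [2 4 6 5 0], max=6
Test piece I rot2 at col 0 (width 4): heights before test = [2 4 6 5 0]; fits = True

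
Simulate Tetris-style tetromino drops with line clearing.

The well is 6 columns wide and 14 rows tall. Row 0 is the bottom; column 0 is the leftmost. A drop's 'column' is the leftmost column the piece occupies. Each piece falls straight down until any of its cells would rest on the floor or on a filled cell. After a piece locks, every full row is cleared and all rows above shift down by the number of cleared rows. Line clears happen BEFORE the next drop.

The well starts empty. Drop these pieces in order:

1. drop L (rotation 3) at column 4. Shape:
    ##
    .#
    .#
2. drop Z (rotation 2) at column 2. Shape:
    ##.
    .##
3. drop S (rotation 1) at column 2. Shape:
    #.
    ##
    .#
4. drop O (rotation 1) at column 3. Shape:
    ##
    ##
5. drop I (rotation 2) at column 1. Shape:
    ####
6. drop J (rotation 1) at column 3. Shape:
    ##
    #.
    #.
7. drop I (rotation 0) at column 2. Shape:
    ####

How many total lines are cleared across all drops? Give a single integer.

Drop 1: L rot3 at col 4 lands with bottom-row=0; cleared 0 line(s) (total 0); column heights now [0 0 0 0 3 3], max=3
Drop 2: Z rot2 at col 2 lands with bottom-row=3; cleared 0 line(s) (total 0); column heights now [0 0 5 5 4 3], max=5
Drop 3: S rot1 at col 2 lands with bottom-row=5; cleared 0 line(s) (total 0); column heights now [0 0 8 7 4 3], max=8
Drop 4: O rot1 at col 3 lands with bottom-row=7; cleared 0 line(s) (total 0); column heights now [0 0 8 9 9 3], max=9
Drop 5: I rot2 at col 1 lands with bottom-row=9; cleared 0 line(s) (total 0); column heights now [0 10 10 10 10 3], max=10
Drop 6: J rot1 at col 3 lands with bottom-row=10; cleared 0 line(s) (total 0); column heights now [0 10 10 13 13 3], max=13
Drop 7: I rot0 at col 2 lands with bottom-row=13; cleared 0 line(s) (total 0); column heights now [0 10 14 14 14 14], max=14

Answer: 0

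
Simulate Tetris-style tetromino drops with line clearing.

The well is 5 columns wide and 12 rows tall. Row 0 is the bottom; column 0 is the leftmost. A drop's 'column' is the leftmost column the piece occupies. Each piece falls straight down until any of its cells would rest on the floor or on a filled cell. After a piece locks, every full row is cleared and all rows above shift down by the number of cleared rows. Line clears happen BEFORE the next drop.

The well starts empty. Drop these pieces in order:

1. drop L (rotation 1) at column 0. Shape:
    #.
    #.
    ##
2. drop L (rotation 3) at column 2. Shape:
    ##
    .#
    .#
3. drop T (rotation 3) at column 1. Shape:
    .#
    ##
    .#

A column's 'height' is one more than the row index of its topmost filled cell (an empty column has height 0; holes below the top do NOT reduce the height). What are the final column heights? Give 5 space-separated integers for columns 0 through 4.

Answer: 3 5 6 3 0

Derivation:
Drop 1: L rot1 at col 0 lands with bottom-row=0; cleared 0 line(s) (total 0); column heights now [3 1 0 0 0], max=3
Drop 2: L rot3 at col 2 lands with bottom-row=0; cleared 0 line(s) (total 0); column heights now [3 1 3 3 0], max=3
Drop 3: T rot3 at col 1 lands with bottom-row=3; cleared 0 line(s) (total 0); column heights now [3 5 6 3 0], max=6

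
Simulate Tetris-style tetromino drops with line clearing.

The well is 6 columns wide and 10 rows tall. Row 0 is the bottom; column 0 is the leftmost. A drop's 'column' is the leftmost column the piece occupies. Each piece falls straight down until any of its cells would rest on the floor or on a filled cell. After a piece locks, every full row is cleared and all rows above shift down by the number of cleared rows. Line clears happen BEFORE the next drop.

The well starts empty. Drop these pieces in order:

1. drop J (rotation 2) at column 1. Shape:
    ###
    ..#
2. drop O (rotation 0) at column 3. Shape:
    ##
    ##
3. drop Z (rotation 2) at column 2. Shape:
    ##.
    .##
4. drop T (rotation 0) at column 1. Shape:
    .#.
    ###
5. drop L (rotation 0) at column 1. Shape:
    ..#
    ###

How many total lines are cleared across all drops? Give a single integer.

Answer: 0

Derivation:
Drop 1: J rot2 at col 1 lands with bottom-row=0; cleared 0 line(s) (total 0); column heights now [0 2 2 2 0 0], max=2
Drop 2: O rot0 at col 3 lands with bottom-row=2; cleared 0 line(s) (total 0); column heights now [0 2 2 4 4 0], max=4
Drop 3: Z rot2 at col 2 lands with bottom-row=4; cleared 0 line(s) (total 0); column heights now [0 2 6 6 5 0], max=6
Drop 4: T rot0 at col 1 lands with bottom-row=6; cleared 0 line(s) (total 0); column heights now [0 7 8 7 5 0], max=8
Drop 5: L rot0 at col 1 lands with bottom-row=8; cleared 0 line(s) (total 0); column heights now [0 9 9 10 5 0], max=10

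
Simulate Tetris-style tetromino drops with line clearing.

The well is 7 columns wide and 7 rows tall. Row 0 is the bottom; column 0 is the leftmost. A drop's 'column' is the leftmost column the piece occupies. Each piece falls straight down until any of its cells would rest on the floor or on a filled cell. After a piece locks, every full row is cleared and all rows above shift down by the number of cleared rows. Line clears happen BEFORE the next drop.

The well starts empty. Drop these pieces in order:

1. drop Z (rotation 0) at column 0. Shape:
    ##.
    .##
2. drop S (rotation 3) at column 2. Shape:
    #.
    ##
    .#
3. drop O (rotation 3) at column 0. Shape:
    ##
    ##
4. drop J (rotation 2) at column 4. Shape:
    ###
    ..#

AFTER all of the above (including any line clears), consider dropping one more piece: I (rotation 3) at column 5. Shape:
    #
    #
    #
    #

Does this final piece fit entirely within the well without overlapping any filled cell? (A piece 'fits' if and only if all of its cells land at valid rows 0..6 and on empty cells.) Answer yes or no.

Answer: yes

Derivation:
Drop 1: Z rot0 at col 0 lands with bottom-row=0; cleared 0 line(s) (total 0); column heights now [2 2 1 0 0 0 0], max=2
Drop 2: S rot3 at col 2 lands with bottom-row=0; cleared 0 line(s) (total 0); column heights now [2 2 3 2 0 0 0], max=3
Drop 3: O rot3 at col 0 lands with bottom-row=2; cleared 0 line(s) (total 0); column heights now [4 4 3 2 0 0 0], max=4
Drop 4: J rot2 at col 4 lands with bottom-row=0; cleared 1 line(s) (total 1); column heights now [3 3 2 1 0 0 1], max=3
Test piece I rot3 at col 5 (width 1): heights before test = [3 3 2 1 0 0 1]; fits = True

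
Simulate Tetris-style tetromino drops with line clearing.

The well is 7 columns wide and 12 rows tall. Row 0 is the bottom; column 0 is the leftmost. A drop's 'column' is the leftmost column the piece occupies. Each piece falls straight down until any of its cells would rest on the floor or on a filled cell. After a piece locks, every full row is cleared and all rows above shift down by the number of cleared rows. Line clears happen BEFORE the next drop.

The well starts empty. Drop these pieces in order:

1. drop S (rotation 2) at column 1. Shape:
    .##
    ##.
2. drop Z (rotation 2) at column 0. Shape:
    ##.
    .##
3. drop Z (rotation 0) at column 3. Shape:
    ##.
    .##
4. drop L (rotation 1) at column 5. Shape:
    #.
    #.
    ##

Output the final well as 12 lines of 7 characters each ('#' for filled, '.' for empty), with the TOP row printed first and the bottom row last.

Answer: .......
.......
.......
.......
.......
.......
.......
.....#.
##...#.
.######
..####.
.##....

Derivation:
Drop 1: S rot2 at col 1 lands with bottom-row=0; cleared 0 line(s) (total 0); column heights now [0 1 2 2 0 0 0], max=2
Drop 2: Z rot2 at col 0 lands with bottom-row=2; cleared 0 line(s) (total 0); column heights now [4 4 3 2 0 0 0], max=4
Drop 3: Z rot0 at col 3 lands with bottom-row=1; cleared 0 line(s) (total 0); column heights now [4 4 3 3 3 2 0], max=4
Drop 4: L rot1 at col 5 lands with bottom-row=2; cleared 0 line(s) (total 0); column heights now [4 4 3 3 3 5 3], max=5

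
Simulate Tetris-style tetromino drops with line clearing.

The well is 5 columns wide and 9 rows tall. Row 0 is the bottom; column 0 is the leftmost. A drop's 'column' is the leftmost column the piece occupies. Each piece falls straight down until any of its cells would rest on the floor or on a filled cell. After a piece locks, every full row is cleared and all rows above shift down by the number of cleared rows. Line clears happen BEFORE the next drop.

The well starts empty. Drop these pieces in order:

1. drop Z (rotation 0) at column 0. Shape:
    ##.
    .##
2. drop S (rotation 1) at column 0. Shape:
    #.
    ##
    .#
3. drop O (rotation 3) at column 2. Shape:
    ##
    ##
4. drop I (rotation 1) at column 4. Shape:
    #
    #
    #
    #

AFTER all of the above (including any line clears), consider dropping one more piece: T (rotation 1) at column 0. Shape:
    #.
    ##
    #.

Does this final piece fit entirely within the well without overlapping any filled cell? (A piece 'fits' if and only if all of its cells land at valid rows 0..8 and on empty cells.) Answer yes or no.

Drop 1: Z rot0 at col 0 lands with bottom-row=0; cleared 0 line(s) (total 0); column heights now [2 2 1 0 0], max=2
Drop 2: S rot1 at col 0 lands with bottom-row=2; cleared 0 line(s) (total 0); column heights now [5 4 1 0 0], max=5
Drop 3: O rot3 at col 2 lands with bottom-row=1; cleared 0 line(s) (total 0); column heights now [5 4 3 3 0], max=5
Drop 4: I rot1 at col 4 lands with bottom-row=0; cleared 1 line(s) (total 1); column heights now [4 3 2 2 3], max=4
Test piece T rot1 at col 0 (width 2): heights before test = [4 3 2 2 3]; fits = True

Answer: yes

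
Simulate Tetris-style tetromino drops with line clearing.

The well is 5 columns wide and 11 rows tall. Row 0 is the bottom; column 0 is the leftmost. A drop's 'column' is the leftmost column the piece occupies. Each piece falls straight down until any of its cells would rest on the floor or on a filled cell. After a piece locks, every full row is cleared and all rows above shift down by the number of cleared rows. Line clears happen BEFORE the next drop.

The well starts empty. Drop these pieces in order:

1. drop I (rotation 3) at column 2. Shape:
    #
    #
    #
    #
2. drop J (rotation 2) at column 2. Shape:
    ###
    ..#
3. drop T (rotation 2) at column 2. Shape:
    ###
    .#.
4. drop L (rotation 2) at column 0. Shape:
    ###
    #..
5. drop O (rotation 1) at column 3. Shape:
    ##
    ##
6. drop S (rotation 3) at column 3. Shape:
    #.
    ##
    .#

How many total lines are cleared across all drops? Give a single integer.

Answer: 1

Derivation:
Drop 1: I rot3 at col 2 lands with bottom-row=0; cleared 0 line(s) (total 0); column heights now [0 0 4 0 0], max=4
Drop 2: J rot2 at col 2 lands with bottom-row=3; cleared 0 line(s) (total 0); column heights now [0 0 5 5 5], max=5
Drop 3: T rot2 at col 2 lands with bottom-row=5; cleared 0 line(s) (total 0); column heights now [0 0 7 7 7], max=7
Drop 4: L rot2 at col 0 lands with bottom-row=6; cleared 0 line(s) (total 0); column heights now [8 8 8 7 7], max=8
Drop 5: O rot1 at col 3 lands with bottom-row=7; cleared 1 line(s) (total 1); column heights now [7 0 7 8 8], max=8
Drop 6: S rot3 at col 3 lands with bottom-row=8; cleared 0 line(s) (total 1); column heights now [7 0 7 11 10], max=11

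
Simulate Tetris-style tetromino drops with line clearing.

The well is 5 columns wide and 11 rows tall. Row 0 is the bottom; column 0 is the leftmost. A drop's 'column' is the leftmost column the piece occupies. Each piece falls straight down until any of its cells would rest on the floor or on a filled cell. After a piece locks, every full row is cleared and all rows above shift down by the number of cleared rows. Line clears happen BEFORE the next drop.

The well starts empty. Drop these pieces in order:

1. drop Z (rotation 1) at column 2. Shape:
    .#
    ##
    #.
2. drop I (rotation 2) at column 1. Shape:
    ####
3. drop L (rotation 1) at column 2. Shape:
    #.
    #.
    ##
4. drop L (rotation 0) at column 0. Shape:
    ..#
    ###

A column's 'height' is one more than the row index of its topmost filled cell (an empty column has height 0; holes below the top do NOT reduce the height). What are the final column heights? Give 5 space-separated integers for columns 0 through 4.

Drop 1: Z rot1 at col 2 lands with bottom-row=0; cleared 0 line(s) (total 0); column heights now [0 0 2 3 0], max=3
Drop 2: I rot2 at col 1 lands with bottom-row=3; cleared 0 line(s) (total 0); column heights now [0 4 4 4 4], max=4
Drop 3: L rot1 at col 2 lands with bottom-row=4; cleared 0 line(s) (total 0); column heights now [0 4 7 5 4], max=7
Drop 4: L rot0 at col 0 lands with bottom-row=7; cleared 0 line(s) (total 0); column heights now [8 8 9 5 4], max=9

Answer: 8 8 9 5 4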